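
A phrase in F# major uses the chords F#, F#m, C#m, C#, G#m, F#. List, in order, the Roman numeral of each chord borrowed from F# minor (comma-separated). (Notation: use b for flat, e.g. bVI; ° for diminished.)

In F# major the diatonic chords are F#, G#m, A#m, B, C#, D#m, E#dim. Of the given chords, F#, C# and G#m are diatonic. But F#m (F#–A–C#) is foreign: the diatonic I on degree 1 is F#, whereas F#m comes from F# minor. It is labeled i. C#m (C#–E–G#) doesn't fit — on degree 5 F# major would have C# (V). C#m is the degree-5 chord of F# minor, so it is the borrowed v.

i, v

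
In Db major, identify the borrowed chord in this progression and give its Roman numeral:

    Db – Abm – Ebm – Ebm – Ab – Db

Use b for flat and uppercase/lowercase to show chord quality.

Db major has the diatonic set Db, Ebm, Fm, Gb, Ab, Bbm, Cdim. Db, Ebm and Ab are all diatonic. Abm (Ab–Cb–Eb) doesn't fit — on degree 5 Db major would have Ab (V). Abm is the degree-5 chord of Db minor, so it is the borrowed v.

v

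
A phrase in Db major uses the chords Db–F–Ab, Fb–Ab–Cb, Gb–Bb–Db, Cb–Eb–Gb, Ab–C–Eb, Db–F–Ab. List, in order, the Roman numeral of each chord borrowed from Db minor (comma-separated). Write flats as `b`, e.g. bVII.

Db major has the diatonic set Db, Ebm, Fm, Gb, Ab, Bbm, Cdim. Of the given chords, Db–F–Ab = Db, Gb–Bb–Db = Gb and Ab–C–Eb = Ab are diatonic. But Fb–Ab–Cb is foreign: the diatonic iii on degree 3 is Fm, whereas Fb comes from Db minor. It is labeled bIII. Cb–Eb–Gb doesn't fit — on degree 7 Db major would have Cdim (vii°). Cb is the degree-7 chord of Db minor, so it is the borrowed bVII.

bIII, bVII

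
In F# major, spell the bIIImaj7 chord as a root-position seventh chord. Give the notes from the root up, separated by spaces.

A C# E G#

The root of bIIImaj7 is the lowered 3rd degree: A# becomes A. In F# minor the chord on A is A–C#–E–G#.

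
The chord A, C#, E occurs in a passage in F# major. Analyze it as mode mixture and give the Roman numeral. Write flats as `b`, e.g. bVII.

bIII

The root A is the lowered 3rd scale degree — diatonically F# major has A# there. The diatonic chord on degree 3 would be A#m (iii), but A–C#–E is the major chord from F# minor. As a borrowed chord it is labeled bIII.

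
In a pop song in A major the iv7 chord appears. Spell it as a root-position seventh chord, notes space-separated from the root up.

D F A C

iv7 is built on scale degree 4, which is D in both A major and its parallel. Building the minor-seventh chord from the parallel minor on D: D–F–A–C.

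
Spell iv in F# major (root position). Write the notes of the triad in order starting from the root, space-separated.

iv is built on scale degree 4, which is B in both F# major and its parallel. Building the minor chord from the parallel minor on B: B–D–F#.

B D F#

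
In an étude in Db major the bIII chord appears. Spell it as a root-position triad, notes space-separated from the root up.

The root of bIII is the lowered 3rd degree: F becomes Fb. Stacking thirds in Db minor on Fb gives Fb–Ab–Cb.

Fb Ab Cb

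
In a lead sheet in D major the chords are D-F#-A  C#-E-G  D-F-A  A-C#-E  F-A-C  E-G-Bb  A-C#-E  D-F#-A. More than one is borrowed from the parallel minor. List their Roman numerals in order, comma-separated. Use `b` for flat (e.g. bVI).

In D major the diatonic chords are D, Em, F#m, G, A, Bm, C#dim. D–F#–A = D, C#–E–G = C#dim and A–C#–E = A all belong to that set. D–F–A doesn't fit — on degree 1 D major would have D (I). Dm is the degree-1 chord of D minor, so it is the borrowed i. F–A–C is not: scale degree 3 in D major carries F#m (iii). In D minor the chord on that degree is F, so here it functions as bIII, borrowed from the parallel minor. But E–G–Bb is foreign: the diatonic ii on degree 2 is Em, whereas Edim comes from D minor. It is labeled ii°.

i, bIII, ii°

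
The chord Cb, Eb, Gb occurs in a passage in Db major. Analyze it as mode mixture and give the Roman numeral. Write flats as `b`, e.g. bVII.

Cb is the lowered form of scale degree 7 in Db major (the diatonic degree 7 is C). The diatonic chord on degree 7 would be Cdim (vii°), but Cb–Eb–Gb is the major chord from Db minor. As a borrowed chord it is labeled bVII.

bVII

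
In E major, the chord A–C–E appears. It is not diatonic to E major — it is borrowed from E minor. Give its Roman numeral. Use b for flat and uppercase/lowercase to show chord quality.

iv

A is scale degree 4 in E major. The diatonic chord on degree 4 would be A (IV), but A–C–E is the minor chord from E minor. As a borrowed chord it is labeled iv.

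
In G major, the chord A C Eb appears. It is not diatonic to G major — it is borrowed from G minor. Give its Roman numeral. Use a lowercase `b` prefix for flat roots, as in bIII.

ii°

A is scale degree 2 in G major. Diatonically G major has Am (ii) on that degree; A–C–Eb is instead the diminished chord native to G minor, so it takes the label ii°.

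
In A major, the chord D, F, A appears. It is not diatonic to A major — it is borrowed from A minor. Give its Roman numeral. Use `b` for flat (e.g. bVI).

The root D is the diatonic 4th degree of A major; the borrowing shows in the chord quality. The diatonic chord on degree 4 would be D (IV), but D–F–A is the minor chord from A minor. As a borrowed chord it is labeled iv.

iv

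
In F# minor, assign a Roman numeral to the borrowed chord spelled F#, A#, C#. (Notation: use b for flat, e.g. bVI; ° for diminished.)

I

F# is scale degree 1 in F# minor. The diatonic chord on degree 1 would be F#m (i), but F#–A#–C# is the major chord from F# major. As a borrowed chord it is labeled I.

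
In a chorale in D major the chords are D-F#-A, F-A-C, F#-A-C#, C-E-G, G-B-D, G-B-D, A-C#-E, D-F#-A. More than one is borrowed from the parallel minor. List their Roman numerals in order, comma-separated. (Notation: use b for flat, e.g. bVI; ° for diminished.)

bIII, bVII

In D major the diatonic chords are D, Em, F#m, G, A, Bm, C#dim. D–F#–A = D, F#–A–C# = F#m, G–B–D = G and A–C#–E = A are all diatonic. But F–A–C is foreign: the diatonic iii on degree 3 is F#m, whereas F comes from D minor. It is labeled bIII. C–E–G doesn't fit — on degree 7 D major would have C#dim (vii°). C is the degree-7 chord of D minor, so it is the borrowed bVII.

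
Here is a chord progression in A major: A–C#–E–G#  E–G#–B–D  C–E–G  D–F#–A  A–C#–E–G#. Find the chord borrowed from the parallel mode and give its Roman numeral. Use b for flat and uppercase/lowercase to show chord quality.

bIII

In A major the diatonic chords are A, Bm, C#m, D, E, F#m, G#dim. Of the given chords, A–C#–E–G# = Amaj7, E–G#–B–D = E7 and D–F#–A = D are diatonic. But C–E–G is foreign: the diatonic iii on degree 3 is C#m, whereas C comes from A minor. It is labeled bIII.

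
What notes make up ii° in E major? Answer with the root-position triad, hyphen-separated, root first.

ii° is built on scale degree 2, which is F# in both E major and its parallel. Stacking thirds in E minor on F# gives F#–A–C.

F#-A-C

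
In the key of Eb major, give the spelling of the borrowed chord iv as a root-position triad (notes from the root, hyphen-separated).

Ab-Cb-Eb

iv is built on scale degree 4, which is Ab in both Eb major and its parallel. Building the minor chord from the parallel minor on Ab: Ab–Cb–Eb.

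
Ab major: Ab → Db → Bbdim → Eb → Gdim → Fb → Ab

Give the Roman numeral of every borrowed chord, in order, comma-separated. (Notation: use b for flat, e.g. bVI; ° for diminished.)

ii°, bVI

Ab major has the diatonic set Ab, Bbm, Cm, Db, Eb, Fm, Gdim. Ab, Db, Eb and Gdim all belong to that set. Bbdim (Bb–Db–Fb) doesn't fit — on degree 2 Ab major would have Bbm (ii). Bbdim is the degree-2 chord of Ab minor, so it is the borrowed ii°. Fb (Fb–Ab–Cb) is not: scale degree 6 in Ab major carries Fm (vi). In Ab minor the chord on that degree is Fb, so here it functions as bVI, borrowed from the parallel minor.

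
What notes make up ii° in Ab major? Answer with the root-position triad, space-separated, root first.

The root, Bb, is scale degree 2 — the same note in Ab major and Ab minor; only the chord quality changes. Building the diminished chord from the parallel minor on Bb: Bb–Db–Fb.

Bb Db Fb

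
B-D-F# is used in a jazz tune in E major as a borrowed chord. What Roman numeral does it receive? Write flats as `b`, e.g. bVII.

The root B is the diatonic 5th degree of E major; the borrowing shows in the chord quality. The diatonic chord on degree 5 would be B (V), but B–D–F# is the minor chord from E minor. As a borrowed chord it is labeled v.

v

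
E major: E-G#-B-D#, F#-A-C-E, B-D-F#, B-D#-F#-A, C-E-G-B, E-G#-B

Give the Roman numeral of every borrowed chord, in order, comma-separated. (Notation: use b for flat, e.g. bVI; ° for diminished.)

iiø7, v, bVImaj7

E major has the diatonic set E, F#m, G#m, A, B, C#m, D#dim. E–G#–B–D# = Emaj7, B–D#–F#–A = B7 and E–G#–B = E are all diatonic. F#–A–C–E is not: scale degree 2 in E major carries F#m (ii). In E minor the chord on that degree is F#m7b5, so here it functions as iiø7, borrowed from the parallel minor. B–D–F# doesn't fit — on degree 5 E major would have B (V). Bm is the degree-5 chord of E minor, so it is the borrowed v. C–E–G–B is not: scale degree 6 in E major carries C#m (vi). In E minor the chord on that degree is Cmaj7, so here it functions as bVImaj7, borrowed from the parallel minor.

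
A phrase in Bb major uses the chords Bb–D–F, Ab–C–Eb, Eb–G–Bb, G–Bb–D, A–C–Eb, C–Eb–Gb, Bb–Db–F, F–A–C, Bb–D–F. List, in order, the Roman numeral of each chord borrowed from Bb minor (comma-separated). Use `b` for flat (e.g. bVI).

bVII, ii°, i

The diatonic triads in Bb major are Bb, Cm, Dm, Eb, F, Gm, Adim. Of the given chords, Bb–D–F = Bb, Eb–G–Bb = Eb, G–Bb–D = Gm, A–C–Eb = Adim and F–A–C = F are diatonic. But Ab–C–Eb is foreign: the diatonic vii° on degree 7 is Adim, whereas Ab comes from Bb minor. It is labeled bVII. C–Eb–Gb doesn't fit — on degree 2 Bb major would have Cm (ii). Cdim is the degree-2 chord of Bb minor, so it is the borrowed ii°. But Bb–Db–F is foreign: the diatonic I on degree 1 is Bb, whereas Bbm comes from Bb minor. It is labeled i.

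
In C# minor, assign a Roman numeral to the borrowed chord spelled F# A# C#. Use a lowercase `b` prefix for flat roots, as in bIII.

The root F# is the diatonic 4th degree of C# minor; the borrowing shows in the chord quality. The diatonic chord on degree 4 would be F#m (iv), but F#–A#–C# is the major chord from C# major. As a borrowed chord it is labeled IV.

IV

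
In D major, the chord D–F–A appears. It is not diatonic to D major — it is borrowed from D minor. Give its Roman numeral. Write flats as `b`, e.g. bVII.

i

The root D is the diatonic 1st degree of D major; the borrowing shows in the chord quality. The diatonic chord on degree 1 would be D (I), but D–F–A is the minor chord from D minor. As a borrowed chord it is labeled i.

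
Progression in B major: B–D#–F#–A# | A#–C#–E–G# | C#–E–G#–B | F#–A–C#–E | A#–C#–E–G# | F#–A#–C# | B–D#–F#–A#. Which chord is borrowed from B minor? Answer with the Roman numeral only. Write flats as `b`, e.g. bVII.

v7

B major has the diatonic set B, C#m, D#m, E, F#, G#m, A#dim. B–D#–F#–A# = Bmaj7, A#–C#–E–G# = A#m7b5, C#–E–G#–B = C#m7 and F#–A#–C# = F# are all diatonic. F#–A–C#–E doesn't fit — on degree 5 B major would have F# (V). F#m7 is the degree-5 chord of B minor, so it is the borrowed v7.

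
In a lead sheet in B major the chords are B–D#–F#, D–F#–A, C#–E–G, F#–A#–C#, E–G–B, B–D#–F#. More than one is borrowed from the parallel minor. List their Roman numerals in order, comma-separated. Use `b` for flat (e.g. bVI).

bIII, ii°, iv

B major has the diatonic set B, C#m, D#m, E, F#, G#m, A#dim. Of the given chords, B–D#–F# = B and F#–A#–C# = F# are diatonic. But D–F#–A is foreign: the diatonic iii on degree 3 is D#m, whereas D comes from B minor. It is labeled bIII. C#–E–G doesn't fit — on degree 2 B major would have C#m (ii). C#dim is the degree-2 chord of B minor, so it is the borrowed ii°. But E–G–B is foreign: the diatonic IV on degree 4 is E, whereas Em comes from B minor. It is labeled iv.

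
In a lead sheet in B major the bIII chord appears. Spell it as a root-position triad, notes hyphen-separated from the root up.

D-F#-A

Scale degree 3 in B major is D#. bIII uses the lowered form, D, taken from B minor. Stacking thirds in B minor on D gives D–F#–A.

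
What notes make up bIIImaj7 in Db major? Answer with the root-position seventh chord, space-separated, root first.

bIIImaj7 is built on the lowered scale degree 3. In Db major degree 3 is F; lowered it becomes Fb. Stacking thirds in Db minor on Fb gives Fb–Ab–Cb–Eb.

Fb Ab Cb Eb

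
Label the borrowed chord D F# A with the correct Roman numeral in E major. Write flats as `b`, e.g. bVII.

In E major scale degree 7 is D#; D is its lowered form, from E minor. The diatonic chord on degree 7 would be D#dim (vii°), but D–F#–A is the major chord from E minor. As a borrowed chord it is labeled bVII.

bVII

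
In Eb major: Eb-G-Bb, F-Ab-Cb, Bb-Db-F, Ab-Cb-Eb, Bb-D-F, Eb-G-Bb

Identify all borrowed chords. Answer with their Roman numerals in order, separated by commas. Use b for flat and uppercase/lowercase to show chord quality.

ii°, v, iv

The diatonic triads in Eb major are Eb, Fm, Gm, Ab, Bb, Cm, Ddim. Eb–G–Bb = Eb and Bb–D–F = Bb are both diatonic. But F–Ab–Cb is foreign: the diatonic ii on degree 2 is Fm, whereas Fdim comes from Eb minor. It is labeled ii°. But Bb–Db–F is foreign: the diatonic V on degree 5 is Bb, whereas Bbm comes from Eb minor. It is labeled v. Ab–Cb–Eb doesn't fit — on degree 4 Eb major would have Ab (IV). Abm is the degree-4 chord of Eb minor, so it is the borrowed iv.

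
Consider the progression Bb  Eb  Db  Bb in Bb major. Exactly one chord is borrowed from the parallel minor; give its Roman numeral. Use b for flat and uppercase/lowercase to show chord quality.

bIII

In Bb major the diatonic chords are Bb, Cm, Dm, Eb, F, Gm, Adim. Bb and Eb both belong to that set. But Db (Db–F–Ab) is foreign: the diatonic iii on degree 3 is Dm, whereas Db comes from Bb minor. It is labeled bIII.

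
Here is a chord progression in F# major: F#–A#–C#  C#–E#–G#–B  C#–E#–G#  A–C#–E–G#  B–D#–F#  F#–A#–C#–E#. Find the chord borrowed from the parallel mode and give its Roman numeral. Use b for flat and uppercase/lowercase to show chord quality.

The diatonic triads in F# major are F#, G#m, A#m, B, C#, D#m, E#dim. Of the given chords, F#–A#–C# = F#, C#–E#–G#–B = C#7, C#–E#–G# = C#, B–D#–F# = B and F#–A#–C#–E# = F#maj7 are diatonic. A–C#–E–G# is not: scale degree 3 in F# major carries A#m (iii). In F# minor the chord on that degree is Amaj7, so here it functions as bIIImaj7, borrowed from the parallel minor.

bIIImaj7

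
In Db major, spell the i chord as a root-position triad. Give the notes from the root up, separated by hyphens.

i is built on scale degree 1, which is Db in both Db major and its parallel. Building the minor chord from the parallel minor on Db: Db–Fb–Ab.

Db-Fb-Ab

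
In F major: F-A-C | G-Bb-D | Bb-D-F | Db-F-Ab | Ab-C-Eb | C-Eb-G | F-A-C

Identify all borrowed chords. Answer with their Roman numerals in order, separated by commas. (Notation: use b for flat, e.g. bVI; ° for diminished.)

F major has the diatonic set F, Gm, Am, Bb, C, Dm, Edim. Of the given chords, F–A–C = F, G–Bb–D = Gm and Bb–D–F = Bb are diatonic. Db–F–Ab doesn't fit — on degree 6 F major would have Dm (vi). Db is the degree-6 chord of F minor, so it is the borrowed bVI. But Ab–C–Eb is foreign: the diatonic iii on degree 3 is Am, whereas Ab comes from F minor. It is labeled bIII. C–Eb–G is not: scale degree 5 in F major carries C (V). In F minor the chord on that degree is Cm, so here it functions as v, borrowed from the parallel minor.

bVI, bIII, v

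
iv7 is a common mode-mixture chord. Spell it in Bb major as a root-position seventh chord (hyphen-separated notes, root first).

Eb-Gb-Bb-Db

The root, Eb, is scale degree 4 — the same note in Bb major and Bb minor; only the chord quality changes. Stacking thirds in Bb minor on Eb gives Eb–Gb–Bb–Db.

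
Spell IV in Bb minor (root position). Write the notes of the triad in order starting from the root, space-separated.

IV is built on scale degree 4, which is Eb in both Bb minor and its parallel. In Bb major the chord on Eb is Eb–G–Bb.

Eb G Bb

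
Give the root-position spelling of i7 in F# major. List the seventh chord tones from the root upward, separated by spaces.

F# A C# E

i7 is built on scale degree 1, which is F# in both F# major and its parallel. Building the minor-seventh chord from the parallel minor on F#: F#–A–C#–E.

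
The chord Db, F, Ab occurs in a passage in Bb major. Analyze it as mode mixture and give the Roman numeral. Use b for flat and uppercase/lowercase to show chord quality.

bIII

The root Db is the lowered 3rd scale degree — diatonically Bb major has D there. Db–F–Ab is a major chord — the form found in Bb minor, not the diatonic iii (Dm). Borrowed into Bb major it is written bIII.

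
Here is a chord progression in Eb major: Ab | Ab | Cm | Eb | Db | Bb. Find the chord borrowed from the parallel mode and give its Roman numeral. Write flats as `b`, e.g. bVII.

In Eb major the diatonic chords are Eb, Fm, Gm, Ab, Bb, Cm, Ddim. Ab, Cm, Eb and Bb are all diatonic. Db (Db–F–Ab) is not: scale degree 7 in Eb major carries Ddim (vii°). In Eb minor the chord on that degree is Db, so here it functions as bVII, borrowed from the parallel minor.

bVII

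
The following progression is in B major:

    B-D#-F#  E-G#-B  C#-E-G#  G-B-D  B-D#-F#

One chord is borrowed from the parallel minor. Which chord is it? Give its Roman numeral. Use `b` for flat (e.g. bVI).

B major has the diatonic set B, C#m, D#m, E, F#, G#m, A#dim. Of the given chords, B–D#–F# = B, E–G#–B = E and C#–E–G# = C#m are diatonic. But G–B–D is foreign: the diatonic vi on degree 6 is G#m, whereas G comes from B minor. It is labeled bVI.

bVI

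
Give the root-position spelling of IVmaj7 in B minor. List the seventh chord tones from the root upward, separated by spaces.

E G# B D#

The root, E, is scale degree 4 — the same note in B minor and B major; only the chord quality changes. Stacking thirds in B major on E gives E–G#–B–D#.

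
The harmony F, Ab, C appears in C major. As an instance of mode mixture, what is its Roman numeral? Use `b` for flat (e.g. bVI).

The root F is the diatonic 4th degree of C major; the borrowing shows in the chord quality. Diatonically C major has F (IV) on that degree; F–Ab–C is instead the minor chord native to C minor, so it takes the label iv.

iv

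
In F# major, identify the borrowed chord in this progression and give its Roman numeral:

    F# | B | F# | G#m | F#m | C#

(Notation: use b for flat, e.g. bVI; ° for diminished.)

The diatonic triads in F# major are F#, G#m, A#m, B, C#, D#m, E#dim. Of the given chords, F#, B, G#m and C# are diatonic. But F#m (F#–A–C#) is foreign: the diatonic I on degree 1 is F#, whereas F#m comes from F# minor. It is labeled i.

i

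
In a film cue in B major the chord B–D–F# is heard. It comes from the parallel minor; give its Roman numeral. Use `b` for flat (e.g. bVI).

The root B is the diatonic 1st degree of B major; the borrowing shows in the chord quality. Diatonically B major has B (I) on that degree; B–D–F# is instead the minor chord native to B minor, so it takes the label i.

i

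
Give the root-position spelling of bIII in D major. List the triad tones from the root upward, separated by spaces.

F A C

bIII is built on the lowered scale degree 3. In D major degree 3 is F#; lowered it becomes F. In D minor the chord on F is F–A–C.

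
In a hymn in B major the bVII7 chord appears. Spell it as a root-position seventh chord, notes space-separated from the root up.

A C# E G

Scale degree 7 in B major is A#. bVII7 uses the lowered form, A, taken from B minor. Building the dominant-seventh chord from the parallel minor on A: A–C#–E–G.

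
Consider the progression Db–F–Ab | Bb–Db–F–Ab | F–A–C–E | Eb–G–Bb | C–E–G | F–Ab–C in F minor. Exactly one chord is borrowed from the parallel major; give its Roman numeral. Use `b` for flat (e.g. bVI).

Imaj7

The diatonic triads in F minor (with V from harmonic minor) are Fm, Gdim, Ab, Bbm, C, Db, Eb. Db–F–Ab = Db, Bb–Db–F–Ab = Bbm7, Eb–G–Bb = Eb, C–E–G = C and F–Ab–C = Fm are all diatonic. F–A–C–E is not: scale degree 1 in F minor carries Fm (i). In F major the chord on that degree is Fmaj7, so here it functions as Imaj7, borrowed from the parallel major.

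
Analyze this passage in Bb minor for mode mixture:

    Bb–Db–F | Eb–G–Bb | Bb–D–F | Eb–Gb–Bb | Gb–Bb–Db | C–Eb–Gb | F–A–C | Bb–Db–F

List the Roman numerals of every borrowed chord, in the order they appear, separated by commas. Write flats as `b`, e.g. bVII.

Bb minor has the diatonic set Bbm, Cdim, Db, Ebm, F, Gb, Ab (with V from harmonic minor). Bb–Db–F = Bbm, Eb–Gb–Bb = Ebm, Gb–Bb–Db = Gb, C–Eb–Gb = Cdim and F–A–C = F are all diatonic. But Eb–G–Bb is foreign: the diatonic iv on degree 4 is Ebm, whereas Eb comes from Bb major. It is labeled IV. Bb–D–F is not: scale degree 1 in Bb minor carries Bbm (i). In Bb major the chord on that degree is Bb, so here it functions as I, borrowed from the parallel major.

IV, I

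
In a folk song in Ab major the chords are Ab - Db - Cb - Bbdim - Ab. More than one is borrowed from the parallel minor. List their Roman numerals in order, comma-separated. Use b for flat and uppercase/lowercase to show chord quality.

Ab major has the diatonic set Ab, Bbm, Cm, Db, Eb, Fm, Gdim. Ab and Db both belong to that set. Cb (Cb–Eb–Gb) doesn't fit — on degree 3 Ab major would have Cm (iii). Cb is the degree-3 chord of Ab minor, so it is the borrowed bIII. Bbdim (Bb–Db–Fb) is not: scale degree 2 in Ab major carries Bbm (ii). In Ab minor the chord on that degree is Bbdim, so here it functions as ii°, borrowed from the parallel minor.

bIII, ii°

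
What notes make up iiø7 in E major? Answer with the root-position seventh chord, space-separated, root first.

F# A C E

The root, F#, is scale degree 2 — the same note in E major and E minor; only the chord quality changes. In E minor the chord on F# is F#–A–C–E.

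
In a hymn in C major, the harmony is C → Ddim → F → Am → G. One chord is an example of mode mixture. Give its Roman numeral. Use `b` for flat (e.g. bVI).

The diatonic triads in C major are C, Dm, Em, F, G, Am, Bdim. C, F, Am and G are all diatonic. But Ddim (D–F–Ab) is foreign: the diatonic ii on degree 2 is Dm, whereas Ddim comes from C minor. It is labeled ii°.

ii°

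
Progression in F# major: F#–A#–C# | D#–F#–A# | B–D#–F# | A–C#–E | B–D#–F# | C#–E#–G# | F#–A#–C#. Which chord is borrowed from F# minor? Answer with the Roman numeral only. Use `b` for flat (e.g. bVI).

The diatonic triads in F# major are F#, G#m, A#m, B, C#, D#m, E#dim. F#–A#–C# = F#, D#–F#–A# = D#m, B–D#–F# = B and C#–E#–G# = C# are all diatonic. But A–C#–E is foreign: the diatonic iii on degree 3 is A#m, whereas A comes from F# minor. It is labeled bIII.

bIII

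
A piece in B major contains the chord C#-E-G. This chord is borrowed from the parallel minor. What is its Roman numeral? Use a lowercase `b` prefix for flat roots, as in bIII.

ii°

The root C# is the diatonic 2nd degree of B major; the borrowing shows in the chord quality. Diatonically B major has C#m (ii) on that degree; C#–E–G is instead the diminished chord native to B minor, so it takes the label ii°.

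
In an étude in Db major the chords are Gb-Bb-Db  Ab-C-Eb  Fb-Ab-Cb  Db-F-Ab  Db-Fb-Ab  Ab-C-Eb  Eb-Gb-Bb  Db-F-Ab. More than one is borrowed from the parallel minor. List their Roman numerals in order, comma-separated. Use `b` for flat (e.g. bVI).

bIII, i

Db major has the diatonic set Db, Ebm, Fm, Gb, Ab, Bbm, Cdim. Of the given chords, Gb–Bb–Db = Gb, Ab–C–Eb = Ab, Db–F–Ab = Db and Eb–Gb–Bb = Ebm are diatonic. Fb–Ab–Cb doesn't fit — on degree 3 Db major would have Fm (iii). Fb is the degree-3 chord of Db minor, so it is the borrowed bIII. Db–Fb–Ab doesn't fit — on degree 1 Db major would have Db (I). Dbm is the degree-1 chord of Db minor, so it is the borrowed i.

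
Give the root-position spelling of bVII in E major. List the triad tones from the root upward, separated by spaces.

D F# A

Scale degree 7 in E major is D#. bVII uses the lowered form, D, taken from E minor. In E minor the chord on D is D–F#–A.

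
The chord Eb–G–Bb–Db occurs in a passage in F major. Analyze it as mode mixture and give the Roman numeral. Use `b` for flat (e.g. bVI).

bVII7

Eb is the lowered form of scale degree 7 in F major (the diatonic degree 7 is E). Diatonically F major has Edim (vii°) on that degree; Eb–G–Bb–Db is instead the dominant-seventh chord native to F minor, so it takes the label bVII7.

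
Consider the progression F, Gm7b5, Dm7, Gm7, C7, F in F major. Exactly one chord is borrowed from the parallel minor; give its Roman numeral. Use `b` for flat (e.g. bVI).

The diatonic triads in F major are F, Gm, Am, Bb, C, Dm, Edim. F, Dm7, Gm7 and C7 all belong to that set. Gm7b5 (G–Bb–Db–F) is not: scale degree 2 in F major carries Gm (ii). In F minor the chord on that degree is Gm7b5, so here it functions as iiø7, borrowed from the parallel minor.

iiø7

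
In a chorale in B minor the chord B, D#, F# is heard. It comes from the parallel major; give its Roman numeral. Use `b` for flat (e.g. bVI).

The root B is the diatonic 1st degree of B minor; the borrowing shows in the chord quality. The diatonic chord on degree 1 would be Bm (i), but B–D#–F# is the major chord from B major. As a borrowed chord it is labeled I.

I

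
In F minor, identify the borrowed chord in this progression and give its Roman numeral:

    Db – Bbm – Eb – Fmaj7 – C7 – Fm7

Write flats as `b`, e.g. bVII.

F minor has the diatonic set Fm, Gdim, Ab, Bbm, C, Db, Eb (with V from harmonic minor). Of the given chords, Db, Bbm, Eb, C7 and Fm7 are diatonic. But Fmaj7 (F–A–C–E) is foreign: the diatonic i on degree 1 is Fm, whereas Fmaj7 comes from F major. It is labeled Imaj7.

Imaj7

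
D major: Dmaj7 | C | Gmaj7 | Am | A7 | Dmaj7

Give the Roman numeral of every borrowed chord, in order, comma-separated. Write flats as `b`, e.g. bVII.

D major has the diatonic set D, Em, F#m, G, A, Bm, C#dim. Dmaj7, Gmaj7 and A7 all belong to that set. But C (C–E–G) is foreign: the diatonic vii° on degree 7 is C#dim, whereas C comes from D minor. It is labeled bVII. Am (A–C–E) is not: scale degree 5 in D major carries A (V). In D minor the chord on that degree is Am, so here it functions as v, borrowed from the parallel minor.

bVII, v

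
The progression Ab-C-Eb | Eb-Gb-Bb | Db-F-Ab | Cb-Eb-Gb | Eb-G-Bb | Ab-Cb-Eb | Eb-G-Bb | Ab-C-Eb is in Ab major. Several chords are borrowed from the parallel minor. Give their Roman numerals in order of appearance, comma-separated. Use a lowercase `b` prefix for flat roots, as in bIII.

v, bIII, i

Ab major has the diatonic set Ab, Bbm, Cm, Db, Eb, Fm, Gdim. Ab–C–Eb = Ab, Db–F–Ab = Db and Eb–G–Bb = Eb are all diatonic. But Eb–Gb–Bb is foreign: the diatonic V on degree 5 is Eb, whereas Ebm comes from Ab minor. It is labeled v. But Cb–Eb–Gb is foreign: the diatonic iii on degree 3 is Cm, whereas Cb comes from Ab minor. It is labeled bIII. Ab–Cb–Eb is not: scale degree 1 in Ab major carries Ab (I). In Ab minor the chord on that degree is Abm, so here it functions as i, borrowed from the parallel minor.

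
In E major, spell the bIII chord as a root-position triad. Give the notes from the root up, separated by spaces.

G B D

Scale degree 3 in E major is G#. bIII uses the lowered form, G, taken from E minor. Stacking thirds in E minor on G gives G–B–D.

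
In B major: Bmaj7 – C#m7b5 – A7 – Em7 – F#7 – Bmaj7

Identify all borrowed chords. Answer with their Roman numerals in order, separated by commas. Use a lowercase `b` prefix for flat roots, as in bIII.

iiø7, bVII7, iv7

B major has the diatonic set B, C#m, D#m, E, F#, G#m, A#dim. Of the given chords, Bmaj7 and F#7 are diatonic. C#m7b5 (C#–E–G–B) doesn't fit — on degree 2 B major would have C#m (ii). C#m7b5 is the degree-2 chord of B minor, so it is the borrowed iiø7. A7 (A–C#–E–G) doesn't fit — on degree 7 B major would have A#dim (vii°). A7 is the degree-7 chord of B minor, so it is the borrowed bVII7. Em7 (E–G–B–D) doesn't fit — on degree 4 B major would have E (IV). Em7 is the degree-4 chord of B minor, so it is the borrowed iv7.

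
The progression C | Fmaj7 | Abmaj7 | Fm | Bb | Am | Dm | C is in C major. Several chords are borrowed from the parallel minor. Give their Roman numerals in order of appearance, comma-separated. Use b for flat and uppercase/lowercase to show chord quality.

The diatonic triads in C major are C, Dm, Em, F, G, Am, Bdim. Of the given chords, C, Fmaj7, Am and Dm are diatonic. Abmaj7 (Ab–C–Eb–G) doesn't fit — on degree 6 C major would have Am (vi). Abmaj7 is the degree-6 chord of C minor, so it is the borrowed bVImaj7. Fm (F–Ab–C) is not: scale degree 4 in C major carries F (IV). In C minor the chord on that degree is Fm, so here it functions as iv, borrowed from the parallel minor. Bb (Bb–D–F) doesn't fit — on degree 7 C major would have Bdim (vii°). Bb is the degree-7 chord of C minor, so it is the borrowed bVII.

bVImaj7, iv, bVII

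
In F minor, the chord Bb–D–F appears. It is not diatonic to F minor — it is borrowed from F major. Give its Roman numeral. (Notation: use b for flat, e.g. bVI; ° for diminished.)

IV

The root Bb is the diatonic 4th degree of F minor; the borrowing shows in the chord quality. The diatonic chord on degree 4 would be Bbm (iv), but Bb–D–F is the major chord from F major. As a borrowed chord it is labeled IV.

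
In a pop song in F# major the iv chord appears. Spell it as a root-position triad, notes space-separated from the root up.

The root, B, is scale degree 4 — the same note in F# major and F# minor; only the chord quality changes. Stacking thirds in F# minor on B gives B–D–F#.

B D F#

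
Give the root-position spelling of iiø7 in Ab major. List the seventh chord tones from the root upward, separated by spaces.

Bb Db Fb Ab

iiø7 is built on scale degree 2, which is Bb in both Ab major and its parallel. Building the half-diminished-seventh chord from the parallel minor on Bb: Bb–Db–Fb–Ab.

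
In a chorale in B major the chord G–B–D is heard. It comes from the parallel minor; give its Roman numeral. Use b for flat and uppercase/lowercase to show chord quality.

bVI

The root G is the lowered 6th scale degree — diatonically B major has G# there. The diatonic chord on degree 6 would be G#m (vi), but G–B–D is the major chord from B minor. As a borrowed chord it is labeled bVI.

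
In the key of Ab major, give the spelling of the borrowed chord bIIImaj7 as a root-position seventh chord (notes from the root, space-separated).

Scale degree 3 in Ab major is C. bIIImaj7 uses the lowered form, Cb, taken from Ab minor. Stacking thirds in Ab minor on Cb gives Cb–Eb–Gb–Bb.

Cb Eb Gb Bb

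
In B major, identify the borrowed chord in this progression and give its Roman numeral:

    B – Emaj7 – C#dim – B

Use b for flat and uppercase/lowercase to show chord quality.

B major has the diatonic set B, C#m, D#m, E, F#, G#m, A#dim. B and Emaj7 both belong to that set. But C#dim (C#–E–G) is foreign: the diatonic ii on degree 2 is C#m, whereas C#dim comes from B minor. It is labeled ii°.

ii°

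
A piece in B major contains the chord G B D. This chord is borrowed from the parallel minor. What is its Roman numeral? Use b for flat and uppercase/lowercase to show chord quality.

bVI

G is the lowered form of scale degree 6 in B major (the diatonic degree 6 is G#). The diatonic chord on degree 6 would be G#m (vi), but G–B–D is the major chord from B minor. As a borrowed chord it is labeled bVI.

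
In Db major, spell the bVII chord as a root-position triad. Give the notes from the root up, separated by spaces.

The root of bVII is the lowered 7th degree: C becomes Cb. Stacking thirds in Db minor on Cb gives Cb–Eb–Gb.

Cb Eb Gb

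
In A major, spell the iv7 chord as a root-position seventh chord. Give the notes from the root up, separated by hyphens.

D-F-A-C

The root, D, is scale degree 4 — the same note in A major and A minor; only the chord quality changes. Stacking thirds in A minor on D gives D–F–A–C.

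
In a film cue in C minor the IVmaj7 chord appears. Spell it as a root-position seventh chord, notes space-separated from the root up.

IVmaj7 is built on scale degree 4, which is F in both C minor and its parallel. Stacking thirds in C major on F gives F–A–C–E.

F A C E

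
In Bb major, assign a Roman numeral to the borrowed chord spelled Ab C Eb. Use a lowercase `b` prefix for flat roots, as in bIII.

bVII

The root Ab is the lowered 7th scale degree — diatonically Bb major has A there. The diatonic chord on degree 7 would be Adim (vii°), but Ab–C–Eb is the major chord from Bb minor. As a borrowed chord it is labeled bVII.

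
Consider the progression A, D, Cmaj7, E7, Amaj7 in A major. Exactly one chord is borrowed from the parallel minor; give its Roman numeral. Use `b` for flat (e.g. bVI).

In A major the diatonic chords are A, Bm, C#m, D, E, F#m, G#dim. A, D, E7 and Amaj7 all belong to that set. Cmaj7 (C–E–G–B) is not: scale degree 3 in A major carries C#m (iii). In A minor the chord on that degree is Cmaj7, so here it functions as bIIImaj7, borrowed from the parallel minor.

bIIImaj7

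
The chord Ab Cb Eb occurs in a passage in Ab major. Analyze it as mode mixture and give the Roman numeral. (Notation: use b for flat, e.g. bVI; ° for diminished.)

i

The root Ab is the diatonic 1st degree of Ab major; the borrowing shows in the chord quality. Diatonically Ab major has Ab (I) on that degree; Ab–Cb–Eb is instead the minor chord native to Ab minor, so it takes the label i.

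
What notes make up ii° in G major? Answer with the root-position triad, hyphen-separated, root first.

A-C-Eb

ii° is built on scale degree 2, which is A in both G major and its parallel. Building the diminished chord from the parallel minor on A: A–C–Eb.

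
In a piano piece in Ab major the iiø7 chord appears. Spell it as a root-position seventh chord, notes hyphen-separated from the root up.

iiø7 is built on scale degree 2, which is Bb in both Ab major and its parallel. Stacking thirds in Ab minor on Bb gives Bb–Db–Fb–Ab.

Bb-Db-Fb-Ab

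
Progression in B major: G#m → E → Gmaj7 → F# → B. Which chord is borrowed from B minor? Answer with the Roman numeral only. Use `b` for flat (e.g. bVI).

bVImaj7

In B major the diatonic chords are B, C#m, D#m, E, F#, G#m, A#dim. G#m, E, F# and B are all diatonic. But Gmaj7 (G–B–D–F#) is foreign: the diatonic vi on degree 6 is G#m, whereas Gmaj7 comes from B minor. It is labeled bVImaj7.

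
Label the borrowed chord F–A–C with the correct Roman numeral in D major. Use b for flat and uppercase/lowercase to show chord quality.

bIII

In D major scale degree 3 is F#; F is its lowered form, from D minor. Diatonically D major has F#m (iii) on that degree; F–A–C is instead the major chord native to D minor, so it takes the label bIII.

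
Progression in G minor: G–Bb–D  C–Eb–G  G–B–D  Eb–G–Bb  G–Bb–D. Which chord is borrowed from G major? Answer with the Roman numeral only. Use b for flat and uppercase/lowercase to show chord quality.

The diatonic triads in G minor (with V from harmonic minor) are Gm, Adim, Bb, Cm, D, Eb, F. Of the given chords, G–Bb–D = Gm, C–Eb–G = Cm and Eb–G–Bb = Eb are diatonic. G–B–D is not: scale degree 1 in G minor carries Gm (i). In G major the chord on that degree is G, so here it functions as I, borrowed from the parallel major.

I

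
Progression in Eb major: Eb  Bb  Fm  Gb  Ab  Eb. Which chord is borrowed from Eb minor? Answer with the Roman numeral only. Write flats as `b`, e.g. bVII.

The diatonic triads in Eb major are Eb, Fm, Gm, Ab, Bb, Cm, Ddim. Of the given chords, Eb, Bb, Fm and Ab are diatonic. But Gb (Gb–Bb–Db) is foreign: the diatonic iii on degree 3 is Gm, whereas Gb comes from Eb minor. It is labeled bIII.

bIII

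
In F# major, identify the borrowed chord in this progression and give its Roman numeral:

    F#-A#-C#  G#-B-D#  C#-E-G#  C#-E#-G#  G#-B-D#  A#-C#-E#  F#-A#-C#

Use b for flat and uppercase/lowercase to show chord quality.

v

F# major has the diatonic set F#, G#m, A#m, B, C#, D#m, E#dim. F#–A#–C# = F#, G#–B–D# = G#m, C#–E#–G# = C# and A#–C#–E# = A#m are all diatonic. C#–E–G# doesn't fit — on degree 5 F# major would have C# (V). C#m is the degree-5 chord of F# minor, so it is the borrowed v.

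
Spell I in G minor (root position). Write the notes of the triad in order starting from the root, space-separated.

I is built on scale degree 1, which is G in both G minor and its parallel. Stacking thirds in G major on G gives G–B–D.

G B D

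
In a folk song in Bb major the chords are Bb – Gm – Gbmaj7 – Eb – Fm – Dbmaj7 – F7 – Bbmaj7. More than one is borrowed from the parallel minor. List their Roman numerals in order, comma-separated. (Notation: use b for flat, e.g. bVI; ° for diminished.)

bVImaj7, v, bIIImaj7

The diatonic triads in Bb major are Bb, Cm, Dm, Eb, F, Gm, Adim. Bb, Gm, Eb, F7 and Bbmaj7 are all diatonic. Gbmaj7 (Gb–Bb–Db–F) is not: scale degree 6 in Bb major carries Gm (vi). In Bb minor the chord on that degree is Gbmaj7, so here it functions as bVImaj7, borrowed from the parallel minor. But Fm (F–Ab–C) is foreign: the diatonic V on degree 5 is F, whereas Fm comes from Bb minor. It is labeled v. Dbmaj7 (Db–F–Ab–C) is not: scale degree 3 in Bb major carries Dm (iii). In Bb minor the chord on that degree is Dbmaj7, so here it functions as bIIImaj7, borrowed from the parallel minor.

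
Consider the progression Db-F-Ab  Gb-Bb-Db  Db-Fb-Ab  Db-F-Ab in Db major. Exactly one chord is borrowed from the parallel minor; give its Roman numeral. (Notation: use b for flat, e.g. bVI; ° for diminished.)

The diatonic triads in Db major are Db, Ebm, Fm, Gb, Ab, Bbm, Cdim. Of the given chords, Db–F–Ab = Db and Gb–Bb–Db = Gb are diatonic. But Db–Fb–Ab is foreign: the diatonic I on degree 1 is Db, whereas Dbm comes from Db minor. It is labeled i.

i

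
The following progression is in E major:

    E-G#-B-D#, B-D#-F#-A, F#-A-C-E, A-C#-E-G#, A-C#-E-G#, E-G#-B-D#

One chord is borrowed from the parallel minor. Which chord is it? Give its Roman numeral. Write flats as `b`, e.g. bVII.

In E major the diatonic chords are E, F#m, G#m, A, B, C#m, D#dim. E–G#–B–D# = Emaj7, B–D#–F#–A = B7 and A–C#–E–G# = Amaj7 are all diatonic. But F#–A–C–E is foreign: the diatonic ii on degree 2 is F#m, whereas F#m7b5 comes from E minor. It is labeled iiø7.

iiø7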